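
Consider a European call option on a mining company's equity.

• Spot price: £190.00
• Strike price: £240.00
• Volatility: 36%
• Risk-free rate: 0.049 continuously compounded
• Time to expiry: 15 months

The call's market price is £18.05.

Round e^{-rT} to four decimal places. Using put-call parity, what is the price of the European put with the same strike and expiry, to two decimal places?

£53.79

e^(−rT) = e^(−0.049·1.25) = 0.9406
Put-call parity: C − P = S − K·e^(−rT) = 190 − 240·0.9406 = 190 − 225.7440 = -35.7440
P = C − (C − P) = 18.05 − (-35.7440) = 53.7940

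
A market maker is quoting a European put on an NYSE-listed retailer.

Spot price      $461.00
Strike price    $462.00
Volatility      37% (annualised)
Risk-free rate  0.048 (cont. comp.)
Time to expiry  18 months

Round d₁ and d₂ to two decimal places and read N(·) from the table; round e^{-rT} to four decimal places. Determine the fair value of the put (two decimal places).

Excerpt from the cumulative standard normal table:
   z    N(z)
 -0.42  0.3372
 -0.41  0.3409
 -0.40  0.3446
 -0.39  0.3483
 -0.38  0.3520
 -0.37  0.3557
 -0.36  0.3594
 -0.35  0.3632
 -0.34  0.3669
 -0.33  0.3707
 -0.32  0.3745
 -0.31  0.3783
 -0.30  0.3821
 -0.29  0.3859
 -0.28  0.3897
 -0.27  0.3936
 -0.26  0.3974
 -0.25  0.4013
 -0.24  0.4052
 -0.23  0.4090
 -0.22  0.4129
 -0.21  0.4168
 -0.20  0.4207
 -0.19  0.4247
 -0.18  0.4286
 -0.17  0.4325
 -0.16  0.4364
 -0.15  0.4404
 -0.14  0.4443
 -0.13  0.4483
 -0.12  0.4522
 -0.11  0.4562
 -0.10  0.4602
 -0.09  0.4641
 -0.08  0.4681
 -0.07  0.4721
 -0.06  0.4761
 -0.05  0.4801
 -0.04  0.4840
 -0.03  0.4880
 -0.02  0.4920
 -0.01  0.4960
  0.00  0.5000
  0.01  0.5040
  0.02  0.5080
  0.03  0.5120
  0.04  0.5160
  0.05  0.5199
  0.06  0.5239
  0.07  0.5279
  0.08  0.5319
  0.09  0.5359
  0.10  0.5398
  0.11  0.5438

σ√T = 0.37 × 1.2247 = 0.4532
d₁ = [ln(461/462) + (0.048 + 0.37²/2)·1.5] / 0.4532 = [-0.0022 + 0.1747] / 0.4532 = 0.3807 which rounds to 0.38
d₂ = d₁ − σ√T = 0.3807 − 0.4532 = -0.0725 which rounds to -0.07
e^(−rT) = e^(−0.048·1.5) = 0.9305
P = 462·0.9305·N(0.07) − 461·N(-0.38) = 462·0.9305·0.5279 − 461·0.3520 = 226.9395 − 162.2720 = 64.6675

$64.67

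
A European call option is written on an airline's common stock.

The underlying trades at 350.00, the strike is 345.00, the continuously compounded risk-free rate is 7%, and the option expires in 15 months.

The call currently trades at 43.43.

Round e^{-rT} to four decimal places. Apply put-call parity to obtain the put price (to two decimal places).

exp(−rT) = exp(−0.07·1.25) = 0.9162
Put-call parity: C − P = S − K·e^(−rT) = 350 − 345·0.9162 = 350 − 316.0890 = 33.9110
P = C − (C − P) = 43.43 − (33.9110) = 9.5190

9.52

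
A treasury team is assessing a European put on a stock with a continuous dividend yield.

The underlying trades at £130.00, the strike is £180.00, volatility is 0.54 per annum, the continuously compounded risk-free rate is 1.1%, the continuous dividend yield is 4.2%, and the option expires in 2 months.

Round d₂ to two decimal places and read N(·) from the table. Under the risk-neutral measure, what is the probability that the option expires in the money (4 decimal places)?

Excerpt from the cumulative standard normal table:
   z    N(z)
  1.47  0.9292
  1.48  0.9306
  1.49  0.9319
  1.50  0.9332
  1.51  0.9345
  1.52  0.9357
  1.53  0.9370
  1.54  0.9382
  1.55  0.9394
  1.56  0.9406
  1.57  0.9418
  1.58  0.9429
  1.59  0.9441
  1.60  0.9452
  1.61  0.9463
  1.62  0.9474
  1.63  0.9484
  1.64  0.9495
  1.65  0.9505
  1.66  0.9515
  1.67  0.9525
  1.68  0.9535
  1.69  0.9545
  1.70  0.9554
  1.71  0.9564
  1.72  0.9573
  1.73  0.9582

σ√T = 0.54·√0.1667 = 0.2205
d₁ = [ln(130/180) + (0.011 − 0.042 + ½·0.54²)·0.1667] / (σ√T) = (-0.3254 + 0.0191) / 0.2205 = -1.3894 which rounds to -1.39
d₂ = -1.3894 − 0.2205 = -1.6098 which rounds to -1.61
Risk-neutral Pr[S_T < K] = N(−d₂) = N(1.61) = 0.9463

0.9463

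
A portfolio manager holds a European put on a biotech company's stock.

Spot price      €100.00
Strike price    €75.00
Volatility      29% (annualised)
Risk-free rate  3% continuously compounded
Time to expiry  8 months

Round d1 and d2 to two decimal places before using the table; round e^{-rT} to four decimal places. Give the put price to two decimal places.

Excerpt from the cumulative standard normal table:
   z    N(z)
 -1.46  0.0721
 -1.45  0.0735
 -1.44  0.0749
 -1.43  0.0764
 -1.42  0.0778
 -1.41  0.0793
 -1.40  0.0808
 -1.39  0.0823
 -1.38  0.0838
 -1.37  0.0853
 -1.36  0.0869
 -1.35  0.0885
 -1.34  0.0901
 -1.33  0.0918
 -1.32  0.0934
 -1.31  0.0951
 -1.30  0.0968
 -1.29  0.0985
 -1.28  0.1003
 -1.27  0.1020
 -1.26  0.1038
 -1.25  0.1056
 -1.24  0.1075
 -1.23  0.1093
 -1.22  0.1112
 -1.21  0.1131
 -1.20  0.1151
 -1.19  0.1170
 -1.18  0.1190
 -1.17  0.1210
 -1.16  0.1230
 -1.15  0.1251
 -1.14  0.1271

€0.97

σ√T = 0.29·√0.6667 = 0.2368
d₁ = [ln(100/75) + (0.03 + 0.29²/2)·0.6667] / 0.2368 = [0.2877 + 0.0480] / 0.2368 = 1.4178 → 1.42
d₂ = d₁ − σ√T = 1.4178 − 0.2368 = 1.1810 → 1.18
exp(−rT) = exp(−0.03·0.6667) = 0.9802
N(−d₂) = N(-1.18) = 0.1190;  N(−d₁) = N(-1.42) = 0.0778
P = 75·0.9802·0.1190 − 100·0.0778 = 8.7483 − 7.7800 = 0.9683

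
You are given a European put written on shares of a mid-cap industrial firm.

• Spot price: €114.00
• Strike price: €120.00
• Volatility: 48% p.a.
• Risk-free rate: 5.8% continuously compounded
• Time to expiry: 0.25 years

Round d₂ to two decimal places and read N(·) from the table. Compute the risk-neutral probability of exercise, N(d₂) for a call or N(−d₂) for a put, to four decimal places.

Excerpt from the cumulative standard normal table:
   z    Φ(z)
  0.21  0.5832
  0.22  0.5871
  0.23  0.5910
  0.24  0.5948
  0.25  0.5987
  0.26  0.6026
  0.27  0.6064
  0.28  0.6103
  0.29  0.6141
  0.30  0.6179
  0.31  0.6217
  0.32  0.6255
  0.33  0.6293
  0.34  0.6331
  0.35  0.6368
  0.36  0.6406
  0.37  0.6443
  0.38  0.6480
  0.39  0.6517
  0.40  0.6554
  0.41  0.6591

0.6064

T = 0.25;  σ√T = 0.2400
d₁ = [ln(114/120) + (0.058 + 0.48²/2)·0.25] / 0.2400 = [-0.0513 + 0.0433] / 0.2400 = -0.0333 → -0.03
d₂ = d₁ − σ√T = -0.0333 − 0.2400 = -0.2733 → -0.27
Pr(exercise) under Q = N(−d₂) = N(0.27) = 0.6064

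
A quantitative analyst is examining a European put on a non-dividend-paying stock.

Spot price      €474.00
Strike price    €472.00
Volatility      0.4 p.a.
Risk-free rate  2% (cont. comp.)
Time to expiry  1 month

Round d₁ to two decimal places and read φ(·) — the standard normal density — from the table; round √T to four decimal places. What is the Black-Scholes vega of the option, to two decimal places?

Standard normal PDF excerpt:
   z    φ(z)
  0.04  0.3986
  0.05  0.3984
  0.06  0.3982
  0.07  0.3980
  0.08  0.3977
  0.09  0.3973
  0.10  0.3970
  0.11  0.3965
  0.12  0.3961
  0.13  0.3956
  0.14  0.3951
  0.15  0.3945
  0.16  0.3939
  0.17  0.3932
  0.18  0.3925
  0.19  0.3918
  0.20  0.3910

54.26

σ√T = 0.4·√0.08333 = 0.1155
d₁ = [ln(474/472) + (0.02 + 0.4²/2)·0.08333] / 0.1155 = [0.0042 + 0.0083] / 0.1155 = 0.1088 ⇒ 0.11
√T = √0.08333 = 0.2887
φ(d₁) = φ(0.11) = 0.3965
vega = S·φ(d₁)·√T = 474·0.3965·0.2887 = 54.2586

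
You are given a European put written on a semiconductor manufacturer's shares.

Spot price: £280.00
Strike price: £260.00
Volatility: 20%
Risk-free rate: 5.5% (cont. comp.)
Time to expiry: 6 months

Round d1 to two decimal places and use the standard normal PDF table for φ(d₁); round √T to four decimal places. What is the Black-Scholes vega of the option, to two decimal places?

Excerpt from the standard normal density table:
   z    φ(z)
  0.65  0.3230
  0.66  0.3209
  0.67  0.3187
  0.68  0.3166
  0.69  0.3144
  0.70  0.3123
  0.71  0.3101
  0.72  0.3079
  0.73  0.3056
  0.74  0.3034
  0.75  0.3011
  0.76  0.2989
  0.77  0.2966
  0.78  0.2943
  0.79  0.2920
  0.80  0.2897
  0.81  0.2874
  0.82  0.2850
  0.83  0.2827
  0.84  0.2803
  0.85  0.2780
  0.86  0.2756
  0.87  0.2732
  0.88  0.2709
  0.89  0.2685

57.81

σ√T = 0.2·√0.5 = 0.1414
d₁ = [ln(280/260) + (0.055 + 0.2²/2)·0.5] / 0.1414 = [0.0741 + 0.0375] / 0.1414 = 0.7892 which rounds to 0.79
√T = √0.5 = 0.7071
φ(d₁) = φ(0.79) = 0.2920
vega = S·φ(d₁)·√T = 280·0.2920·0.7071 = 57.8125
(Call and put vega coincide under Black-Scholes.)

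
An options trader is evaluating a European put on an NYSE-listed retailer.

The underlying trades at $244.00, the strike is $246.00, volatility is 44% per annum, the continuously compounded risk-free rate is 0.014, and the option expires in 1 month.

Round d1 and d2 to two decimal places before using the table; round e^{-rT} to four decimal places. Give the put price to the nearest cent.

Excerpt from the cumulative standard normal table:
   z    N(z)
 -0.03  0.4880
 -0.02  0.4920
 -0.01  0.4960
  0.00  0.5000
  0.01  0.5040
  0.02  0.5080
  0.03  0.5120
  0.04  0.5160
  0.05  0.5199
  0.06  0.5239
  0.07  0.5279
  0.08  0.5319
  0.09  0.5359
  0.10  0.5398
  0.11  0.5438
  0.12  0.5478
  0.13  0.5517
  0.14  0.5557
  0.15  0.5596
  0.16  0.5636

$13.57

T = 0.08333;  σ√T = 0.1270
d₁ = [ln(244/246) + (0.014 + 0.44²/2)·0.08333] / 0.1270 = [-0.0082 + 0.0092] / 0.1270 = 0.0084 which rounds to 0.01
d₂ = d₁ − σ√T = 0.0084 − 0.1270 = -0.1186 which rounds to -0.12
e^(−rT) = e^(−0.014·0.08333) = 0.9988
P = 246·0.9988·N(0.12) − 244·N(-0.01) = 246·0.9988·0.5478 − 244·0.4960 = 134.5971 − 121.0240 = 13.5731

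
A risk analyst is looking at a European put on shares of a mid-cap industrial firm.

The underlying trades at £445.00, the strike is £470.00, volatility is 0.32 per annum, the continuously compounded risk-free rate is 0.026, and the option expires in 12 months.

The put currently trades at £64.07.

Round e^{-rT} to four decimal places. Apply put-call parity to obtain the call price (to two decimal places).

exp(−rT) = exp(−0.026·1) = 0.9743
Put-call parity: C − P = S − K·e^(−rT) = 445 − 470·0.9743 = 445 − 457.9210 = -12.9210
C = P + (C − P) = 64.07 + (-12.9210) = 51.1490

£51.15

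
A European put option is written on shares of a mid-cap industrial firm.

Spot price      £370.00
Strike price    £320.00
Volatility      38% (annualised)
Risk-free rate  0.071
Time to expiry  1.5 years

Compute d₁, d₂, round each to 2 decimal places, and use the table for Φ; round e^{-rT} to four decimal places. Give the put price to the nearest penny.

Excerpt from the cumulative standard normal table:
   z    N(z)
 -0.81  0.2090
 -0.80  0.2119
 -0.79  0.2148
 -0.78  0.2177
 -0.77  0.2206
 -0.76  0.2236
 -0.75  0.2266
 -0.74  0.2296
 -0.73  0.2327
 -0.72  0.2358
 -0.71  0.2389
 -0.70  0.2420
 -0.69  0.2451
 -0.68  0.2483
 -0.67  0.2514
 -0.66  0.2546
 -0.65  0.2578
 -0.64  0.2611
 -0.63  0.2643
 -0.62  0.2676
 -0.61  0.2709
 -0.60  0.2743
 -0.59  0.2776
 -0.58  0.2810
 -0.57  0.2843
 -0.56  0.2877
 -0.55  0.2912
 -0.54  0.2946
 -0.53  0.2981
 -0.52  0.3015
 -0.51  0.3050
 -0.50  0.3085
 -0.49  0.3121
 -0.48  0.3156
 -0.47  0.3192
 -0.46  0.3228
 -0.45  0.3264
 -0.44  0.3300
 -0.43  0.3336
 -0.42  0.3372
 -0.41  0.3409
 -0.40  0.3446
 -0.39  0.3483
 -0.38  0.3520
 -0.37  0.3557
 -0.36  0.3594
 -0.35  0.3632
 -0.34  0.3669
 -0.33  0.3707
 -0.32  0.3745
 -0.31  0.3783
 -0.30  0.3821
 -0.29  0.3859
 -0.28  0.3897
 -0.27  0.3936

σ√T = 0.38 × 1.2247 = 0.4654
d₁ = [ln(370/320) + (0.071 + 0.38²/2)·1.5] / 0.4654 = [0.1452 + 0.2148] / 0.4654 = 0.7735 ≈ 0.77
d₂ = d₁ − σ√T = 0.7735 − 0.4654 = 0.3081 ≈ 0.31
e^(−rT) = e^(−0.071·1.5) = 0.8990
P = 320·0.8990·N(-0.31) − 370·N(-0.77) = 320·0.8990·0.3783 − 370·0.2206 = 108.8293 − 81.6220 = 27.2073

£27.21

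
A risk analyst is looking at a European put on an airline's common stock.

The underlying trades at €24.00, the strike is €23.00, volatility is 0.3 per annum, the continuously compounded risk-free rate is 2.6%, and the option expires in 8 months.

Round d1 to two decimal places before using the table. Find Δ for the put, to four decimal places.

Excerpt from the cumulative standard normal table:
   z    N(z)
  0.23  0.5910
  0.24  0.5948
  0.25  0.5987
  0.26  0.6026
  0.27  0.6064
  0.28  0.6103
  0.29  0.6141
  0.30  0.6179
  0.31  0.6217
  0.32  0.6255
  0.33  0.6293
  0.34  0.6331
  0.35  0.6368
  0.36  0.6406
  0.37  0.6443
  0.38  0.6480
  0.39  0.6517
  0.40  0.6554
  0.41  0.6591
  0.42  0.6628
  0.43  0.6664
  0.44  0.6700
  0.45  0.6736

-0.3557

T = 0.6667;  σ√T = 0.2449
d₁ = [ln(24/23) + (0.026 + 0.3²/2)·0.6667] / 0.2449 = [0.0426 + 0.0473] / 0.2449 = 0.3670 ≈ 0.37
N(d₁) = N(0.37) = 0.6443
Δ_put = N(d₁) − 1 = 0.6443 − 1 = -0.3557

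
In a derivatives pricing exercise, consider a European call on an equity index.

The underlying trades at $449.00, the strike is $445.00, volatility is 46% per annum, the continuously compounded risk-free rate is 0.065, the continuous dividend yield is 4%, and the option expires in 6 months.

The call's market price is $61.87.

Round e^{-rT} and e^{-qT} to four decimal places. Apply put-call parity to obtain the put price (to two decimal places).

$52.52

e^(−qT) = e^(−0.04·0.5) = 0.9802;  e^(−rT) = e^(−0.065·0.5) = 0.9680
Put-call parity: C − P = S·e^(−qT) − K·e^(−rT) = 449·0.9802 − 445·0.9680 = 440.1098 − 430.7600 = 9.3498
P = C − (C − P) = 61.87 − (9.3498) = 52.5202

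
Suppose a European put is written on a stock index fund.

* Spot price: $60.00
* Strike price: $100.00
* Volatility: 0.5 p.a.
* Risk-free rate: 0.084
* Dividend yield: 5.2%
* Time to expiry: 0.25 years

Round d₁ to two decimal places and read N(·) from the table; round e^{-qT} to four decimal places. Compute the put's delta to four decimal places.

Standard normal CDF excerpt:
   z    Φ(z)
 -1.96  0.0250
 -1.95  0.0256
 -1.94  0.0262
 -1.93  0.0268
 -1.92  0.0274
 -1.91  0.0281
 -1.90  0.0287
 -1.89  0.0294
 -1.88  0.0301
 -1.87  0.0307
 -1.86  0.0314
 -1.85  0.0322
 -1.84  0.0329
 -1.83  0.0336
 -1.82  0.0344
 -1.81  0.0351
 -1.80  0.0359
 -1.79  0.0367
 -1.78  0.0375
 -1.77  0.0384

-0.9581

σ√T = 0.5 × 0.5000 = 0.2500
ln(S/K) + (r − q + σ²/2)T = ln(60/100) + (0.084 − 0.052 + 0.5²/2)·0.25 = -0.5108 + 0.0393 = -0.4716
d₁ = -0.4716 / 0.2500 = -1.8863 which rounds to -1.89
N(d₁) = N(-1.89) = 0.0294
Δ_put = exp(−qT)·(N(d₁) − 1) = 0.9871·(0.0294 − 1) = -0.9581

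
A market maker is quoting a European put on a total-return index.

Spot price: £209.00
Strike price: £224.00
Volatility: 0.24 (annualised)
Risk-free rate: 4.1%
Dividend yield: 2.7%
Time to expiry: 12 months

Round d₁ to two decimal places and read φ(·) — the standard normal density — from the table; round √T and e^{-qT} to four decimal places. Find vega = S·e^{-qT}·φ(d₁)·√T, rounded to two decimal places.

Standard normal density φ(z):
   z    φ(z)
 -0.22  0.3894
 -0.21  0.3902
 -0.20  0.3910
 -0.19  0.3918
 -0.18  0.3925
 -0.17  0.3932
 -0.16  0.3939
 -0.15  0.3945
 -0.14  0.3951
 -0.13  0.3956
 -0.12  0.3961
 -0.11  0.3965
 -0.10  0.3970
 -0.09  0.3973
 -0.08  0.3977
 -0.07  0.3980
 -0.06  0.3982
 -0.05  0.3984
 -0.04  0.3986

80.66

σ√T = 0.24·√1 = 0.2400
ln(S/K) + (r − q + σ²/2)T = ln(209/224) + (0.041 − 0.027 + 0.24²/2)·1 = -0.0693 + 0.0428 = -0.0265
d₁ = -0.0265 / 0.2400 = -0.1105 ⇒ -0.11
√T = √1 = 1.0000
φ(d₁) = φ(-0.11) = 0.3965
exp(−qT) = exp(−0.027·1) = 0.9734
vega = S·exp(−qT)·φ(d₁)·√T = 209·0.9734·0.3965·1.0000 = 80.6642
(Call and put vega coincide under Black-Scholes.)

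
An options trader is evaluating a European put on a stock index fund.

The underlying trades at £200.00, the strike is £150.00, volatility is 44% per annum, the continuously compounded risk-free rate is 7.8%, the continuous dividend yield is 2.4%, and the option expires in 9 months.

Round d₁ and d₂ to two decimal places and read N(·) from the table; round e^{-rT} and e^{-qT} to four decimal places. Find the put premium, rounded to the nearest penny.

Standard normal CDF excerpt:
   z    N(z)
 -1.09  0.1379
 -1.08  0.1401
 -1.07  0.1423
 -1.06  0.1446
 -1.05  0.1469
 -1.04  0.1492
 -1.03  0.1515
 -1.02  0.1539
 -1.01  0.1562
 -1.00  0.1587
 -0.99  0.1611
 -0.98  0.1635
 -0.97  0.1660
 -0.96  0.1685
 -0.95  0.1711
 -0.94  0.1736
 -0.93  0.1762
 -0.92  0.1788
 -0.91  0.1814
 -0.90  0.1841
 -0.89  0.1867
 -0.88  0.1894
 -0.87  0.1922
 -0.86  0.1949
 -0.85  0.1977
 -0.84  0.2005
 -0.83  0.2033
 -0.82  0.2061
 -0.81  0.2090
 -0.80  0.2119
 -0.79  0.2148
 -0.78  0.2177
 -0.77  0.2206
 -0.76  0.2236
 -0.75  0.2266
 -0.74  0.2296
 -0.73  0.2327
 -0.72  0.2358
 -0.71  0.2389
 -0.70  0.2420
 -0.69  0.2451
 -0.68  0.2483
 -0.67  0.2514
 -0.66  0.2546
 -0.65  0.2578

σ√T = 0.44·√0.75 = 0.3811
d₁ = [ln(200/150) + (0.078 − 0.024 + 0.44²/2)·0.75] / 0.3811 = [0.2877 + 0.1131] / 0.3811 = 1.0518 which rounds to 1.05
d₂ = d₁ − σ√T = 1.0518 − 0.3811 = 0.6707 which rounds to 0.67
e^(−qT) = e^(−0.024·0.75) = 0.9822;  e^(−rT) = e^(−0.078·0.75) = 0.9432
N(−d₂) = N(-0.67) = 0.2514;  N(−d₁) = N(-1.05) = 0.1469
P = 150·0.9432·0.2514 − 200·0.9822·0.1469 = 35.5681 − 28.8570 = 6.7110

£6.71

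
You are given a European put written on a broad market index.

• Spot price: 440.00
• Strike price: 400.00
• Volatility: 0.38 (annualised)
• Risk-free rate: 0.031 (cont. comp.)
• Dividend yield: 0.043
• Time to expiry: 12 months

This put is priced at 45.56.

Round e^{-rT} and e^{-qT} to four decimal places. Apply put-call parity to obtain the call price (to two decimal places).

79.24

exp(−qT) = exp(−0.043·1) = 0.9579;  exp(−rT) = exp(−0.031·1) = 0.9695
Put-call parity: C − P = S·e^(−qT) − K·e^(−rT) = 440·0.9579 − 400·0.9695 = 421.4760 − 387.8000 = 33.6760
C = P + (C − P) = 45.56 + (33.6760) = 79.2360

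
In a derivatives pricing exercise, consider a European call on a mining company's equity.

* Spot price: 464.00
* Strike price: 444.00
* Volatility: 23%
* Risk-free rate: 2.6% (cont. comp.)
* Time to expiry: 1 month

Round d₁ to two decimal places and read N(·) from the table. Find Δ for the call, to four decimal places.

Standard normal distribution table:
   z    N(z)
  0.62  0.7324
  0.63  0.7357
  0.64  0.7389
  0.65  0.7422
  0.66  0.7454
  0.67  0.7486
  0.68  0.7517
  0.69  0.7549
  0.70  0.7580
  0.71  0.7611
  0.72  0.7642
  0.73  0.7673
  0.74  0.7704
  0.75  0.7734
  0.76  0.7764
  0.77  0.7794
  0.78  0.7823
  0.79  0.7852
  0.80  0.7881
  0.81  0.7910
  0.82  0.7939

σ√T = 0.23·√0.08333 = 0.0664
ln(S/K) + (r + σ²/2)T = ln(464/444) + (0.026 + 0.23²/2)·0.08333 = 0.0441 + 0.0044 = 0.0484
d₁ = 0.0484 / 0.0664 = 0.7294 → 0.73
N(d₁) = N(0.73) = 0.7673
Δ_call = N(d₁) = 0.7673

0.7673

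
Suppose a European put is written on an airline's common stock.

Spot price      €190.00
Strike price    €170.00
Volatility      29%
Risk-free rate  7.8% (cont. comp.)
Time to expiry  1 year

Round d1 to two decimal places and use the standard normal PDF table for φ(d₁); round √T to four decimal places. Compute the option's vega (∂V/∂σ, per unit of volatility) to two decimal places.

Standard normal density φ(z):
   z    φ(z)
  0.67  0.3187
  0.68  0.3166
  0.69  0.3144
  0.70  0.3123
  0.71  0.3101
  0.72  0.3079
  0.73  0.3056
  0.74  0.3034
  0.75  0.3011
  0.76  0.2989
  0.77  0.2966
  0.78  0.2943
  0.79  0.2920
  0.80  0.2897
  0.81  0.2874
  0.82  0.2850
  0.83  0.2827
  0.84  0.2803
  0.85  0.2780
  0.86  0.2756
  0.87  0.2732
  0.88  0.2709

T = 1;  σ√T = 0.2900
ln(S/K) + (r + σ²/2)T = ln(190/170) + (0.078 + 0.29²/2)·1 = 0.1112 + 0.1200 = 0.2313
d₁ = 0.2313 / 0.2900 = 0.7975 → 0.80
√T = √1 = 1.0000
φ(d₁) = φ(0.80) = 0.2897
vega = S·φ(d₁)·√T = 190·0.2897·1.0000 = 55.0430

55.04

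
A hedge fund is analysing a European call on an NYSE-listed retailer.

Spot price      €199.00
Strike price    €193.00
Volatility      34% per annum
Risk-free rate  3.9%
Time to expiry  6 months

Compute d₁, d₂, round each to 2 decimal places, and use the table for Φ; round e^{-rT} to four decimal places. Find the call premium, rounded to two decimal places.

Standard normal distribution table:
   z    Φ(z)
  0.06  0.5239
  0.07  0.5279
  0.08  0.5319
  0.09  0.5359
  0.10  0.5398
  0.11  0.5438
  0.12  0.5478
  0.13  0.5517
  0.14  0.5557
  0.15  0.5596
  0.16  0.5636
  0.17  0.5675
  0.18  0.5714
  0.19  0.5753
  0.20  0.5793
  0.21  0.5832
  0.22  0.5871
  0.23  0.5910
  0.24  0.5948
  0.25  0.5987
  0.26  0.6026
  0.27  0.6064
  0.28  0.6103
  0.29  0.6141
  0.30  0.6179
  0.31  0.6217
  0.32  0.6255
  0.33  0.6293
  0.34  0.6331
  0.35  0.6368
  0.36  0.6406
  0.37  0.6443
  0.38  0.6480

€23.80

T = 0.5;  σ√T = 0.2404
d₁ = [ln(199/193) + (0.039 + 0.34²/2)·0.5] / 0.2404 = [0.0306 + 0.0484] / 0.2404 = 0.3287 → 0.33
d₂ = d₁ − σ√T = 0.3287 − 0.2404 = 0.0882 → 0.09
exp(−rT) = exp(−0.039·0.5) = 0.9807
N(d₁) = N(0.33) = 0.6293;  N(d₂) = N(0.09) = 0.5359
C = 199·0.6293 − 193·0.9807·0.5359 = 125.2307 − 101.4325 = 23.7982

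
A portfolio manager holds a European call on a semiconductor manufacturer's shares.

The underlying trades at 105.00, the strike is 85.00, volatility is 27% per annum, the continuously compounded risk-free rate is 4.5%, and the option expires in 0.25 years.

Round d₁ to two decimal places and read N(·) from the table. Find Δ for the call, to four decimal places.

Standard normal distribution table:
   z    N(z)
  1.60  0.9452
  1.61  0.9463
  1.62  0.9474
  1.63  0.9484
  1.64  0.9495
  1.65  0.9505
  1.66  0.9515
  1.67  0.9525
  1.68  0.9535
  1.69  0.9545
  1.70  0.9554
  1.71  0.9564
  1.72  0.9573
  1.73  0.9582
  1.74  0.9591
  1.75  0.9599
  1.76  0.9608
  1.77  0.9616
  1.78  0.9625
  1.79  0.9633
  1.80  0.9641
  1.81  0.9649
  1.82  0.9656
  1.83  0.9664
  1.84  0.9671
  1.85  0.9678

σ√T = 0.27·√0.25 = 0.1350
ln(S/K) + (r + σ²/2)T = ln(105/85) + (0.045 + 0.27²/2)·0.25 = 0.2113 + 0.0204 = 0.2317
d₁ = 0.2317 / 0.1350 = 1.7161 → 1.72
N(d₁) = N(1.72) = 0.9573
Δ_call = N(d₁) = 0.9573

0.9573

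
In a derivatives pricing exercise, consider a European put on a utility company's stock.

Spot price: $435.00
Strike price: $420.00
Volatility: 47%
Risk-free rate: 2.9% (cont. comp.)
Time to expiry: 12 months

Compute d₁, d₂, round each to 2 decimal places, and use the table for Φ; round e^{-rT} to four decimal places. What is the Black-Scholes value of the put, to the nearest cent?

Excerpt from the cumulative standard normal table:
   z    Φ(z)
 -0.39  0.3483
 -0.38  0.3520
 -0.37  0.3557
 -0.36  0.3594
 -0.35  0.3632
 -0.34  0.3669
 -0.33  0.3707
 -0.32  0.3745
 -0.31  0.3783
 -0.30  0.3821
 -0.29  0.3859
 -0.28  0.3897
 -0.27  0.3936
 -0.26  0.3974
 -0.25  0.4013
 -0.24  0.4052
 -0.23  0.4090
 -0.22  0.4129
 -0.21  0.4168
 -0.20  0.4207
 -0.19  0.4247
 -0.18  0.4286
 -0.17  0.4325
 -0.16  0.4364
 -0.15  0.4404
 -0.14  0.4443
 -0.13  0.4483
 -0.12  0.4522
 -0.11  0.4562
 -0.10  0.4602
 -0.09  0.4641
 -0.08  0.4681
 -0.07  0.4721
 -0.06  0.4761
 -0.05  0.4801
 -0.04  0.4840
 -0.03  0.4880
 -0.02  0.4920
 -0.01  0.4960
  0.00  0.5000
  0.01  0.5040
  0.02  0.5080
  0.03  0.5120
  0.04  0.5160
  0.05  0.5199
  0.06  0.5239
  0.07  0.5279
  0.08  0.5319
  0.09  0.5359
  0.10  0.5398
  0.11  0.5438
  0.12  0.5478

$65.50

σ√T = 0.47·√1 = 0.4700
d₁ = [ln(435/420) + (0.029 + 0.47²/2)·1] / 0.4700 = [0.0351 + 0.1394] / 0.4700 = 0.3714 ⇒ 0.37
d₂ = d₁ − σ√T = 0.3714 − 0.4700 = -0.0986 ⇒ -0.10
exp(−rT) = exp(−0.029·1) = 0.9714
P = 420·0.9714·N(0.10) − 435·N(-0.37) = 420·0.9714·0.5398 − 435·0.3557 = 220.2319 − 154.7295 = 65.5024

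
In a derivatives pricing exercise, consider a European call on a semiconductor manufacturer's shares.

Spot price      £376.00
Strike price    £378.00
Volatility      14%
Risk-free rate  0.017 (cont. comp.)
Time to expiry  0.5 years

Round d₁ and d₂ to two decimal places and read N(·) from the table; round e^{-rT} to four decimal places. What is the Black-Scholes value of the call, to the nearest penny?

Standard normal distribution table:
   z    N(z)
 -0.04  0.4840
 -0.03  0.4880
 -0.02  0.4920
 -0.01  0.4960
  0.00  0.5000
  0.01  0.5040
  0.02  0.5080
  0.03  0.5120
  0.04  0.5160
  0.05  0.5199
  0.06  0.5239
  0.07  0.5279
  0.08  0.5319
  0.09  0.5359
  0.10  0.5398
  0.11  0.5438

£15.60

σ√T = 0.14 × 0.7071 = 0.0990
ln(S/K) + (r + σ²/2)T = ln(376/378) + (0.017 + 0.14²/2)·0.5 = -0.0053 + 0.0134 = 0.0081
d₁ = 0.0081 / 0.0990 = 0.0818 ≈ 0.08
d₂ = d₁ − σ√T = 0.0818 − 0.0990 = -0.0172 ≈ -0.02
e^(−rT) = e^(−0.017·0.5) = 0.9915
N(d₁) = N(0.08) = 0.5319;  N(d₂) = N(-0.02) = 0.4920
C = 376·0.5319 − 378·0.9915·0.4920 = 199.9944 − 184.3952 = 15.5992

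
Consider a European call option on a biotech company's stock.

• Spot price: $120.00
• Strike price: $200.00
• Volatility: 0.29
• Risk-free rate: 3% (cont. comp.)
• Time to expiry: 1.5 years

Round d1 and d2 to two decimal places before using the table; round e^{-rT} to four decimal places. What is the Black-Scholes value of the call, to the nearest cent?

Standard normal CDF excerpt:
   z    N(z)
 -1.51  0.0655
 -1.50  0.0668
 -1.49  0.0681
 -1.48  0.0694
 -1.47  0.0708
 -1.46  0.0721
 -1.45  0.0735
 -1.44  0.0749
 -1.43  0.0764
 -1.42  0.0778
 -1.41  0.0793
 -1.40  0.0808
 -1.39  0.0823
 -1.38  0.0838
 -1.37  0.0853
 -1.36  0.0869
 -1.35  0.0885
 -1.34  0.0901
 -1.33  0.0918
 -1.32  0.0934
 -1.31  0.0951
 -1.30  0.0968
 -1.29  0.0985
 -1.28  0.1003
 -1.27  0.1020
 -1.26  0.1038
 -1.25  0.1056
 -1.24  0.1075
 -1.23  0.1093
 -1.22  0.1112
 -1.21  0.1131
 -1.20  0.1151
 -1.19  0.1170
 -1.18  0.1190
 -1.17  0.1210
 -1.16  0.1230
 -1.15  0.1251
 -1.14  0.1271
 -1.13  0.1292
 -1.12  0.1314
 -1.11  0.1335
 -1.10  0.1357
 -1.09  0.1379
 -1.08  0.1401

T = 1.5;  σ√T = 0.3552
d₁ = [ln(120/200) + (0.03 + 0.29²/2)·1.5] / 0.3552 = [-0.5108 + 0.1081] / 0.3552 = -1.1339 ≈ -1.13
d₂ = d₁ − σ√T = -1.1339 − 0.3552 = -1.4891 ≈ -1.49
exp(−rT) = exp(−0.03·1.5) = 0.9560
N(d₁) = N(-1.13) = 0.1292;  N(d₂) = N(-1.49) = 0.0681
C = 120·0.1292 − 200·0.9560·0.0681 = 15.5040 − 13.0207 = 2.4833

$2.48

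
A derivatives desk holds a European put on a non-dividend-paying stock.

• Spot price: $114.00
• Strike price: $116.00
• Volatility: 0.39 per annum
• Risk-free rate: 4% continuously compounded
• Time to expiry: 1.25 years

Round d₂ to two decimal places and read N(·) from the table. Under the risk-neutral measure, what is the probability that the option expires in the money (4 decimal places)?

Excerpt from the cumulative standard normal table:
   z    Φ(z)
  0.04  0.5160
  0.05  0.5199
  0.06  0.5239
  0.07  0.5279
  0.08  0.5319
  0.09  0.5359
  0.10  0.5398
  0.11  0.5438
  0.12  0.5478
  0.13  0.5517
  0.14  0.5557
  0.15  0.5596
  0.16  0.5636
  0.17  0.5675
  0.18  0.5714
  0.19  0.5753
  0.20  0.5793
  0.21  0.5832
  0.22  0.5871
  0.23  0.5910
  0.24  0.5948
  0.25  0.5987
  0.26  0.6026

σ√T = 0.39·√1.25 = 0.4360
d₁ = [ln(114/116) + (0.04 + 0.39²/2)·1.25] / 0.4360 = [-0.0174 + 0.1451] / 0.4360 = 0.2928 ≈ 0.29
d₂ = d₁ − σ√T = 0.2928 − 0.4360 = -0.1432 ≈ -0.14
Risk-neutral Pr[S_T < K] = N(−d₂) = N(0.14) = 0.5557

0.5557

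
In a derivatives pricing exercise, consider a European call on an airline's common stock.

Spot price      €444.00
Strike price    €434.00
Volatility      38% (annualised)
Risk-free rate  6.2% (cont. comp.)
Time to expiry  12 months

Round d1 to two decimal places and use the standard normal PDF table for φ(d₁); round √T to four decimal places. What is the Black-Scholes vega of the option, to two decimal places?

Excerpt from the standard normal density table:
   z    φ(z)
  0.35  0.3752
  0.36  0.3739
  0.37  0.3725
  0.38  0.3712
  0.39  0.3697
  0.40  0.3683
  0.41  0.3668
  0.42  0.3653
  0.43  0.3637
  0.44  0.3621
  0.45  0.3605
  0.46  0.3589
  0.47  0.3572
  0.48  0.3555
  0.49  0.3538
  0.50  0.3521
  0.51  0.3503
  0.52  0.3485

162.86

σ√T = 0.38 × 1.0000 = 0.3800
d₁ = [ln(444/434) + (0.062 + 0.38²/2)·1] / 0.3800 = [0.0228 + 0.1342] / 0.3800 = 0.4131 ⇒ 0.41
√T = √1 = 1.0000
φ(d₁) = φ(0.41) = 0.3668
vega = S·φ(d₁)·√T = 444·0.3668·1.0000 = 162.8592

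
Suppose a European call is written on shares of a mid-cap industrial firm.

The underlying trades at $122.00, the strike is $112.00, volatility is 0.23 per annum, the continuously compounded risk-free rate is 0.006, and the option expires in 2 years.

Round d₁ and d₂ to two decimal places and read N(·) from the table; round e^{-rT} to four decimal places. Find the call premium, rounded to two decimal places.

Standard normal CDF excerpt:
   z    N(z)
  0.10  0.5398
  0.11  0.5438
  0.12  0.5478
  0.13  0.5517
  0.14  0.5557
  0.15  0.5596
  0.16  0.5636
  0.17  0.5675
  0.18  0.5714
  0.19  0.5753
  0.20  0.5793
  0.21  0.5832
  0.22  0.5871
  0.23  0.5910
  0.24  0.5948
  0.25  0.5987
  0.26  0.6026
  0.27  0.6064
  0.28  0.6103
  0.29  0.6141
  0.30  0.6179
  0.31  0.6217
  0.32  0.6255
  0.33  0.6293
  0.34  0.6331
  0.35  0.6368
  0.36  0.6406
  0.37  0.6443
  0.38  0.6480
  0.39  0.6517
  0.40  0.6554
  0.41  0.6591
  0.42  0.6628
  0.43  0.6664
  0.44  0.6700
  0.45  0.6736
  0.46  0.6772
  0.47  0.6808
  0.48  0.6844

σ√T = 0.23 × 1.4142 = 0.3253
d₁ = [ln(122/112) + (0.006 + ½·0.23²)·2] / (σ√T) = (0.0855 + 0.0649) / 0.3253 = 0.4625 which rounds to 0.46
d₂ = 0.4625 − 0.3253 = 0.1372 which rounds to 0.14
exp(−rT) = exp(−0.006·2) = 0.9881
C = 122·N(0.46) − 112·0.9881·N(0.14) = 122·0.6772 − 112·0.9881·0.5557 = 82.6184 − 61.4978 = 21.1206

$21.12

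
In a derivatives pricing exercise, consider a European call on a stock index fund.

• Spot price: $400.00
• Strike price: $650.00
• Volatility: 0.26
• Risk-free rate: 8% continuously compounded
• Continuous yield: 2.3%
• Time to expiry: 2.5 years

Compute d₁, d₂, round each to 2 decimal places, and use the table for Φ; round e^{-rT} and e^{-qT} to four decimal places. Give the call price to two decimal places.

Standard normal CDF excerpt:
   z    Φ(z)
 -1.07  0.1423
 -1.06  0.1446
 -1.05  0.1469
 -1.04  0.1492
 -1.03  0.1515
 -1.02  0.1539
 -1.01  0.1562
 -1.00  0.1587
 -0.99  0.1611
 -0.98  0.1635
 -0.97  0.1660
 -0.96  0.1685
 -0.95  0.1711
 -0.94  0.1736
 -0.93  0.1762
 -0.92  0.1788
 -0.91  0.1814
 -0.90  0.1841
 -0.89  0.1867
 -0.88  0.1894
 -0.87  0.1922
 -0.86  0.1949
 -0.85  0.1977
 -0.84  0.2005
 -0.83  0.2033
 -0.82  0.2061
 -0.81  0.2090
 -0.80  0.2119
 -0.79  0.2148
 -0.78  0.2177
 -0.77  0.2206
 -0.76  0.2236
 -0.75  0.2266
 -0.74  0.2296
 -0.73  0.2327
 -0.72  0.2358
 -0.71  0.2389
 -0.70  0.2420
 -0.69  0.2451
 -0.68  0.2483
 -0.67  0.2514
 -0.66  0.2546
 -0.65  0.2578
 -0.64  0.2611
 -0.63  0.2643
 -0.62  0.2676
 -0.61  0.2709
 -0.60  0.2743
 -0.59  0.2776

σ√T = 0.26 × 1.5811 = 0.4111
d₁ = [ln(400/650) + (0.08 − 0.023 + 0.26²/2)·2.5] / 0.4111 = [-0.4855 + 0.2270] / 0.4111 = -0.6288 ⇒ -0.63
d₂ = d₁ − σ√T = -0.6288 − 0.4111 = -1.0399 ⇒ -1.04
exp(−qT) = exp(−0.023·2.5) = 0.9441;  exp(−rT) = exp(−0.08·2.5) = 0.8187
C = 400·0.9441·N(-0.63) − 650·0.8187·N(-1.04) = 400·0.9441·0.2643 − 650·0.8187·0.1492 = 99.8103 − 79.3975 = 20.4127

$20.41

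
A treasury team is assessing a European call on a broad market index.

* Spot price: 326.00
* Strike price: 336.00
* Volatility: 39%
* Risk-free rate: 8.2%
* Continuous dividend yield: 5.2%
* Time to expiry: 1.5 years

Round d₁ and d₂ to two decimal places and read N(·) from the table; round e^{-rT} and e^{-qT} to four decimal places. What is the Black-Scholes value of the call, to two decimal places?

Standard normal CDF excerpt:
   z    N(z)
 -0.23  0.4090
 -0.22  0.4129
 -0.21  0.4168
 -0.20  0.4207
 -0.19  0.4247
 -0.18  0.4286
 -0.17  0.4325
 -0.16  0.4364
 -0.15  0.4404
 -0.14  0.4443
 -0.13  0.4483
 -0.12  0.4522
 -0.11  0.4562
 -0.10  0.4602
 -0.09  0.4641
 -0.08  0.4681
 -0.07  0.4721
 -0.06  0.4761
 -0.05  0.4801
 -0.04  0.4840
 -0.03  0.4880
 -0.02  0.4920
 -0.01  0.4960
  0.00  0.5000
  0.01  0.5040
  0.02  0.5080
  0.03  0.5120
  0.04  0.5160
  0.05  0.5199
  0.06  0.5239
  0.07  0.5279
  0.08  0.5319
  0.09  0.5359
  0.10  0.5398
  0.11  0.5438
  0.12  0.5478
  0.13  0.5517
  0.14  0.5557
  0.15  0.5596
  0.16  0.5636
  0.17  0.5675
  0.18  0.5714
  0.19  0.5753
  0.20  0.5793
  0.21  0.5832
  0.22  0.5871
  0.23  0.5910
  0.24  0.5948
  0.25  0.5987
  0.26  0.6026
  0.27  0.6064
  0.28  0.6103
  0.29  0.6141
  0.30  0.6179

σ√T = 0.39·√1.5 = 0.4777
d₁ = [ln(326/336) + (0.082 − 0.052 + 0.39²/2)·1.5] / 0.4777 = [-0.0302 + 0.1591] / 0.4777 = 0.2698 ⇒ 0.27
d₂ = d₁ − σ√T = 0.2698 − 0.4777 = -0.2079 ⇒ -0.21
e^(−qT) = e^(−0.052·1.5) = 0.9250;  e^(−rT) = e^(−0.082·1.5) = 0.8843
C = 326·0.9250·N(0.27) − 336·0.8843·N(-0.21) = 326·0.9250·0.6064 − 336·0.8843·0.4168 = 182.8599 − 123.8416 = 59.0183

59.02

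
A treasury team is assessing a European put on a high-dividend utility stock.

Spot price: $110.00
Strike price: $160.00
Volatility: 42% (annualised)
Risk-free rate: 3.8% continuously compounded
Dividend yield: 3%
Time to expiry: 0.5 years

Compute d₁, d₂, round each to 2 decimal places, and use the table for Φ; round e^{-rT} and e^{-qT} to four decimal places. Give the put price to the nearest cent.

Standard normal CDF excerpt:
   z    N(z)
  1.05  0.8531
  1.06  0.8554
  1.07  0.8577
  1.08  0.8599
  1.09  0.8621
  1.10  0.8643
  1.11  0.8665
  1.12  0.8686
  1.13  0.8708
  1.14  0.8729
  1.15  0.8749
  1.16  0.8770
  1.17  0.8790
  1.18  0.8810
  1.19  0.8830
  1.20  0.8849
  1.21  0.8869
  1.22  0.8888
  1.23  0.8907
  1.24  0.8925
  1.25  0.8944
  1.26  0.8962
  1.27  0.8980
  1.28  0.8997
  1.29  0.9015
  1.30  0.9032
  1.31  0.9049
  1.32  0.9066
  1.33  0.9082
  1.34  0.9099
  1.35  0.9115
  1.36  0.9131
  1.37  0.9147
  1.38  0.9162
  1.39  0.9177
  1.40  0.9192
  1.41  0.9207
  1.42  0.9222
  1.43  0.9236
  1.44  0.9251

$50.65

σ√T = 0.42 × 0.7071 = 0.2970
d₁ = [ln(110/160) + (0.038 − 0.03 + 0.42²/2)·0.5] / 0.2970 = [-0.3747 + 0.0481] / 0.2970 = -1.0997 ≈ -1.10
d₂ = d₁ − σ√T = -1.0997 − 0.2970 = -1.3967 ≈ -1.40
e^(−qT) = e^(−0.03·0.5) = 0.9851;  e^(−rT) = e^(−0.038·0.5) = 0.9812
N(−d₂) = N(1.40) = 0.9192;  N(−d₁) = N(1.10) = 0.8643
P = 160·0.9812·0.9192 − 110·0.9851·0.8643 = 144.3070 − 93.6564 = 50.6506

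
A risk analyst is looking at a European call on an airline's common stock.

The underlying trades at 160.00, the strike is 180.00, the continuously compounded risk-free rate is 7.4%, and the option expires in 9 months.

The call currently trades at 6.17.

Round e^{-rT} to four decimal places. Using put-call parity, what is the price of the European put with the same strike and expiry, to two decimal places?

16.45

exp(−rT) = exp(−0.074·0.75) = 0.9460
Put-call parity: C − P = S − K·e^(−rT) = 160 − 180·0.9460 = 160 − 170.2800 = -10.2800
P = C − (C − P) = 6.17 − (-10.2800) = 16.4500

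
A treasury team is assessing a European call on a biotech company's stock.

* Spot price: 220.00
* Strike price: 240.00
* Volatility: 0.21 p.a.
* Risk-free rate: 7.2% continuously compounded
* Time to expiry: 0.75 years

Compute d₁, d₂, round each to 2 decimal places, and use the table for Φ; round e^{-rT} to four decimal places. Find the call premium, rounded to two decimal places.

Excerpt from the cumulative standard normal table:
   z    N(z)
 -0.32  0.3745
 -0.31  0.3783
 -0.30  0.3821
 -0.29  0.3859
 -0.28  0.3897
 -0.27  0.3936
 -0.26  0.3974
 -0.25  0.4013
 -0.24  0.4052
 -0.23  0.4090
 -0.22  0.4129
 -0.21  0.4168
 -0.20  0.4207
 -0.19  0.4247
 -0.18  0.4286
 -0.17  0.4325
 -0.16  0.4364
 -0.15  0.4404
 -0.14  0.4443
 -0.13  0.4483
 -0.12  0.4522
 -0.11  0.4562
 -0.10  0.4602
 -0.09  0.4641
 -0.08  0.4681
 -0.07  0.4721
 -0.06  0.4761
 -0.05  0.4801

12.61

σ√T = 0.21·√0.75 = 0.1819
d₁ = [ln(220/240) + (0.072 + ½·0.21²)·0.75] / (σ√T) = (-0.0870 + 0.0705) / 0.1819 = -0.0906 which rounds to -0.09
d₂ = -0.0906 − 0.1819 = -0.2724 which rounds to -0.27
exp(−rT) = exp(−0.072·0.75) = 0.9474
C = 220·N(-0.09) − 240·0.9474·N(-0.27) = 220·0.4641 − 240·0.9474·0.3936 = 102.1020 − 89.4952 = 12.6068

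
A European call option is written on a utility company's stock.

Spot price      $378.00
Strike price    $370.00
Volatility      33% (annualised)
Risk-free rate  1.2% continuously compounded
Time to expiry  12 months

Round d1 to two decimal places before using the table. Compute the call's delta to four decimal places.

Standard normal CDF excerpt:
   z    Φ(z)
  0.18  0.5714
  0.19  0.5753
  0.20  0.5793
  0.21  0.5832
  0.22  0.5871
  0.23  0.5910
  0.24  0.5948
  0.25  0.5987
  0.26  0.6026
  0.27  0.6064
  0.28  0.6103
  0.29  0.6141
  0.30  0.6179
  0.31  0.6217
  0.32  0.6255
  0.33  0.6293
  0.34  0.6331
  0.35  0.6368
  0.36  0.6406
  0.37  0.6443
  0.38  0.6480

σ√T = 0.33·√1 = 0.3300
d₁ = [ln(378/370) + (0.012 + 0.33²/2)·1] / 0.3300 = [0.0214 + 0.0665] / 0.3300 = 0.2662 → 0.27
N(d₁) = N(0.27) = 0.6064
Δ_call = N(d₁) = 0.6064

0.6064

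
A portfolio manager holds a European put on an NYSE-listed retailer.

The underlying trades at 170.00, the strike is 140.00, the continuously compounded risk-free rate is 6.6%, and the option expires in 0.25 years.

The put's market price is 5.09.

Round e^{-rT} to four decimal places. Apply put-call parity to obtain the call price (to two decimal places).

exp(−rT) = exp(−0.066·0.25) = 0.9836
Put-call parity: C − P = S − K·e^(−rT) = 170 − 140·0.9836 = 170 − 137.7040 = 32.2960
C = P + (C − P) = 5.09 + (32.2960) = 37.3860

37.39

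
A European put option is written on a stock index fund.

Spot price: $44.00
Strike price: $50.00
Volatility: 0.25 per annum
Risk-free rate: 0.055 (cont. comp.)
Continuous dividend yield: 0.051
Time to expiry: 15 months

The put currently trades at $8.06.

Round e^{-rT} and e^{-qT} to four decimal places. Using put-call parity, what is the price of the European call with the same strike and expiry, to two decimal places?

e^(−qT) = e^(−0.051·1.25) = 0.9382;  e^(−rT) = e^(−0.055·1.25) = 0.9336
Put-call parity: C − P = S·e^(−qT) − K·e^(−rT) = 44·0.9382 − 50·0.9336 = 41.2808 − 46.6800 = -5.3992
C = P + (C − P) = 8.06 + (-5.3992) = 2.6608

$2.66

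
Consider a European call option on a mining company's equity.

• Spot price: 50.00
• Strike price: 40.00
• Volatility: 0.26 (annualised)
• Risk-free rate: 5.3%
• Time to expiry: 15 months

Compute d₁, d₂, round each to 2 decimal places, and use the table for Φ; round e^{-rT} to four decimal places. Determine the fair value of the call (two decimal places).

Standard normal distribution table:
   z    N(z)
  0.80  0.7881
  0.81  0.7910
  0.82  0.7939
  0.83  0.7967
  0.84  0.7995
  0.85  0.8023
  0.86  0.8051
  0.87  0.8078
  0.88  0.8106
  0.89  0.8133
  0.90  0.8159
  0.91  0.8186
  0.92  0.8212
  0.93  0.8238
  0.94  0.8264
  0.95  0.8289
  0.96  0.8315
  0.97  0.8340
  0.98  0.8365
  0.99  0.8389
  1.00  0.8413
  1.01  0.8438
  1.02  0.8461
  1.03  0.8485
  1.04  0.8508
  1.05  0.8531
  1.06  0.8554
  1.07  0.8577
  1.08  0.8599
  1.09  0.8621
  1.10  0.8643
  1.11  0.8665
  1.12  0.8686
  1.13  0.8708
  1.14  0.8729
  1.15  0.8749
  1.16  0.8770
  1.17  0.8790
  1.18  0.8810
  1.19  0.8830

σ√T = 0.26·√1.25 = 0.2907
d₁ = [ln(50/40) + (0.053 + 0.26²/2)·1.25] / 0.2907 = [0.2231 + 0.1085] / 0.2907 = 1.1409 ⇒ 1.14
d₂ = d₁ − σ√T = 1.1409 − 0.2907 = 0.8502 ⇒ 0.85
e^(−rT) = e^(−0.053·1.25) = 0.9359
N(d₁) = N(1.14) = 0.8729;  N(d₂) = N(0.85) = 0.8023
C = 50·0.8729 − 40·0.9359·0.8023 = 43.6450 − 30.0349 = 13.6101

13.61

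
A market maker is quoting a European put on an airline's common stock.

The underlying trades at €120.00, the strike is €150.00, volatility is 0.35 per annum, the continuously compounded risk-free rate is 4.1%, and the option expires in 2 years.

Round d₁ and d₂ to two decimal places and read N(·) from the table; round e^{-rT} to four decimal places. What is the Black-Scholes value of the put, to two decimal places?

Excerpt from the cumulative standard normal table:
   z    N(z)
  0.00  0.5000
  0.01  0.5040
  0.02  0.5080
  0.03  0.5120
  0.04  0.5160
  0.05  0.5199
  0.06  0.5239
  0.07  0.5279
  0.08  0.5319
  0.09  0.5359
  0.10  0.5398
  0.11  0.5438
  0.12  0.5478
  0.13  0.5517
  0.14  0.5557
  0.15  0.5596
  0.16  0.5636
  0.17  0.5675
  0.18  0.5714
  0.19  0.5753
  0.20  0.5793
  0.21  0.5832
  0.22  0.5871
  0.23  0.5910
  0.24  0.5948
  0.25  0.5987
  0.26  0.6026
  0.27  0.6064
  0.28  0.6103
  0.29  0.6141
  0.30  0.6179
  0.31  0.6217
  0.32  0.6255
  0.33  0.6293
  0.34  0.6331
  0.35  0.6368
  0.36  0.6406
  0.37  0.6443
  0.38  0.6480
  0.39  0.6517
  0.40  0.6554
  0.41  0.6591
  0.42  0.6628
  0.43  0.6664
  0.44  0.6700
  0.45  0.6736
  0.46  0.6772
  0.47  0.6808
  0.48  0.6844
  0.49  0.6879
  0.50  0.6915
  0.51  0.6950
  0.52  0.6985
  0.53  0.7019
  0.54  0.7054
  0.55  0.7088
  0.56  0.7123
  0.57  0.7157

T = 2;  σ√T = 0.4950
d₁ = [ln(120/150) + (0.041 + ½·0.35²)·2] / (σ√T) = (-0.2231 + 0.2045) / 0.4950 = -0.0377 → -0.04
d₂ = -0.0377 − 0.4950 = -0.5326 → -0.53
e^(−rT) = e^(−0.041·2) = 0.9213
N(−d₂) = N(0.53) = 0.7019;  N(−d₁) = N(0.04) = 0.5160
P = 150·0.9213·0.7019 − 120·0.5160 = 96.9991 − 61.9200 = 35.0791

€35.08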